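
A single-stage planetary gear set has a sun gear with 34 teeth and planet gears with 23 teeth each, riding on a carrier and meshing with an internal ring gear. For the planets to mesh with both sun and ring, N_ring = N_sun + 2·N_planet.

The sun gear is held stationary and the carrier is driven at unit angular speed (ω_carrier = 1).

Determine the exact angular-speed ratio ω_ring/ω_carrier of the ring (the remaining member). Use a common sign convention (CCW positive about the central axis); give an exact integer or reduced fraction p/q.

N_ring = 34 + 2·23 = 80
34(ω_s−ω_c) = −80(ω_r−ω_c),  ω_s=0, ω_c=1
ω_r = 1 − (34/80)(0−1) = 57/40
ω_r/ω_c = 57/40

57/40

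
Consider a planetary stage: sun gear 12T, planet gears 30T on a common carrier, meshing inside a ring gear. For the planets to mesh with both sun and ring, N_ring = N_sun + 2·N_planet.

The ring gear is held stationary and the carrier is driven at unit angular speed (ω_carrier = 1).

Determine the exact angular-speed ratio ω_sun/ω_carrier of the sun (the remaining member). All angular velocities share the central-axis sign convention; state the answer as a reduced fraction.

N_ring = 12 + 2·30 = 72
12(ω_s−ω_c) = −72(ω_r−ω_c),  ω_r=0, ω_c=1
ω_s = 1 − (72/12)(0−1) = 7
ω_s/ω_c = 7

7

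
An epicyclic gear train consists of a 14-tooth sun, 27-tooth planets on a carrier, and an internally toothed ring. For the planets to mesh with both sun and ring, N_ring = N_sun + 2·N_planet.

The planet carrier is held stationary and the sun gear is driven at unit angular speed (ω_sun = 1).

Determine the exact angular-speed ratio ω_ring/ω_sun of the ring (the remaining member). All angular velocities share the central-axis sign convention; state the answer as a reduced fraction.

-7/34

N_ring = 14 + 2·27 = 68
14(ω_s−ω_c) = −68(ω_r−ω_c),  ω_c=0, ω_s=1
ω_r = 0 − (14/68)(1−0) = -7/34
ω_r/ω_s = -7/34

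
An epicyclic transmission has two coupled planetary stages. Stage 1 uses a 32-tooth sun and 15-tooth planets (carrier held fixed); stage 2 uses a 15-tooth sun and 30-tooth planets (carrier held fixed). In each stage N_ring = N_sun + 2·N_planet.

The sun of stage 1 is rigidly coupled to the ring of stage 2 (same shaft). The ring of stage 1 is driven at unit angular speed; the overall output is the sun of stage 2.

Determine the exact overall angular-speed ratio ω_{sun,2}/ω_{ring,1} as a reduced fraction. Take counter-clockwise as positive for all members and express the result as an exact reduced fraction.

Stage 1: N_ring = 32 + 2·15 = 62
Stage 1: 32(ω_s−ω_c) = −62(ω_r−ω_c),  ω_c=0, ω_r=1
Stage 1: ω_s = 0 − (62/32)(1−0) = -31/16
  ⇒ ω_s¹/ω_r¹ = -31/16
Stage 2: N_ring = 15 + 2·30 = 75
Stage 2: 15(ω_s−ω_c) = −75(ω_r−ω_c),  ω_c=0, ω_r=1
Stage 2: ω_s = 0 − (75/15)(1−0) = -5
  ⇒ ω_s²/ω_r² = -5
Coupling ω_r² = ω_s¹ ⇒ overall = -31/16 × -5 = 155/16

155/16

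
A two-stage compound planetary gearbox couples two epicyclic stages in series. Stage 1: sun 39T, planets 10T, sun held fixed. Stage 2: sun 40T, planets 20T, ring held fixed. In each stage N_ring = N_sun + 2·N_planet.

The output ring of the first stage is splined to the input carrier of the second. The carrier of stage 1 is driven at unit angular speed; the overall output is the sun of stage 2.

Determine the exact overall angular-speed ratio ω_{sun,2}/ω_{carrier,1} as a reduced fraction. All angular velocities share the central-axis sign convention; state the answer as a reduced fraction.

Stage 1: N_ring = 39 + 2·10 = 59
Stage 1: 39(ω_s−ω_c) = −59(ω_r−ω_c),  ω_s=0, ω_c=1
Stage 1: ω_r = 1 − (39/59)(0−1) = 98/59
  ⇒ ω_r¹/ω_c¹ = 98/59
Stage 2: N_ring = 40 + 2·20 = 80
Stage 2: 40(ω_s−ω_c) = −80(ω_r−ω_c),  ω_r=0, ω_c=1
Stage 2: ω_s = 1 − (80/40)(0−1) = 3
  ⇒ ω_s²/ω_c² = 3
Coupling ω_c² = ω_r¹ ⇒ overall = 98/59 × 3 = 294/59

294/59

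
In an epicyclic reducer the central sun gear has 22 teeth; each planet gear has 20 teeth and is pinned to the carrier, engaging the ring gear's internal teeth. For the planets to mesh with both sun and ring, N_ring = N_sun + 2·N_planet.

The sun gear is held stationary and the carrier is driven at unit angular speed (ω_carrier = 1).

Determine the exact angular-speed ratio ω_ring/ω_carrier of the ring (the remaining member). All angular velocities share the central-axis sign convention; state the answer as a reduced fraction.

42/31

N_ring = 22 + 2·20 = 62
22(ω_s−ω_c) = −62(ω_r−ω_c),  ω_s=0, ω_c=1
ω_r = 1 − (22/62)(0−1) = 42/31
ω_r/ω_c = 42/31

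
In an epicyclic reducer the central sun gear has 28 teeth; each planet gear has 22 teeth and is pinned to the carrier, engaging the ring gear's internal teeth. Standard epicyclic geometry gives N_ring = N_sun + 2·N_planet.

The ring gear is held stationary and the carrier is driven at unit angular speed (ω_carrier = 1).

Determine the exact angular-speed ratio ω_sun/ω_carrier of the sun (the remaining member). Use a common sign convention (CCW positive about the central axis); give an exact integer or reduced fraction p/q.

25/7

N_ring = 28 + 2·22 = 72
28(ω_s−ω_c) = −72(ω_r−ω_c),  ω_r=0, ω_c=1
ω_s = 1 − (72/28)(0−1) = 25/7
ω_s/ω_c = 25/7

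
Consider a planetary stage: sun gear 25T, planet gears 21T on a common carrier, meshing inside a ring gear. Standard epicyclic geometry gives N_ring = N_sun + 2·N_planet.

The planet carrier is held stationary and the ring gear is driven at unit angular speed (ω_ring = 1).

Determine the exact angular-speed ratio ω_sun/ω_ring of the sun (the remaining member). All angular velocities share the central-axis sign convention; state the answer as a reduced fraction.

N_ring = 25 + 2·21 = 67
25(ω_s−ω_c) = −67(ω_r−ω_c),  ω_c=0, ω_r=1
ω_s = 0 − (67/25)(1−0) = -67/25
ω_s/ω_r = -67/25

-67/25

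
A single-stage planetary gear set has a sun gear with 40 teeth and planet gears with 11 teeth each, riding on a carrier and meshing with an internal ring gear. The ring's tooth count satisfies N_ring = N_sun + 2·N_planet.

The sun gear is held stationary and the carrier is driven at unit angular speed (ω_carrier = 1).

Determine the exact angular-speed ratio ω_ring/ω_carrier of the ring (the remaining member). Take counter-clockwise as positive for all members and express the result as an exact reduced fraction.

N_ring = 40 + 2·11 = 62
40(ω_s−ω_c) = −62(ω_r−ω_c),  ω_s=0, ω_c=1
ω_r = 1 − (40/62)(0−1) = 51/31
ω_r/ω_c = 51/31

51/31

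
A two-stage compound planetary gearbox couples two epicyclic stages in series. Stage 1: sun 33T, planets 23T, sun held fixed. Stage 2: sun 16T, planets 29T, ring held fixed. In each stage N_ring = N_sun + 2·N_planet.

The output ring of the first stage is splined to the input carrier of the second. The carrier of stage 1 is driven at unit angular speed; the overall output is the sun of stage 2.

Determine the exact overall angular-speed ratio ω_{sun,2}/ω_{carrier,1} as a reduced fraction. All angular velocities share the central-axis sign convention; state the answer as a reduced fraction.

Stage 1: N_ring = 33 + 2·23 = 79
Stage 1: 33(ω_s−ω_c) = −79(ω_r−ω_c),  ω_s=0, ω_c=1
Stage 1: ω_r = 1 − (33/79)(0−1) = 112/79
  ⇒ ω_r¹/ω_c¹ = 112/79
Stage 2: N_ring = 16 + 2·29 = 74
Stage 2: 16(ω_s−ω_c) = −74(ω_r−ω_c),  ω_r=0, ω_c=1
Stage 2: ω_s = 1 − (74/16)(0−1) = 45/8
  ⇒ ω_s²/ω_c² = 45/8
Coupling ω_c² = ω_r¹ ⇒ overall = 112/79 × 45/8 = 630/79

630/79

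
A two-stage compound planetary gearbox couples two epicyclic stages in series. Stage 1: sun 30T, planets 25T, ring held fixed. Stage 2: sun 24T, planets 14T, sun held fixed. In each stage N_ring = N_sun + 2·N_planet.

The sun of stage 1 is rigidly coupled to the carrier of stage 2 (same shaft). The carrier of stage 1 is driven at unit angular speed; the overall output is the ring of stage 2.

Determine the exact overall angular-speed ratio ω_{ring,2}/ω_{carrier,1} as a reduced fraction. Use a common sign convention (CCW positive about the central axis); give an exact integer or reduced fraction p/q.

Stage 1: N_ring = 30 + 2·25 = 80
Stage 1: 30(ω_s−ω_c) = −80(ω_r−ω_c),  ω_r=0, ω_c=1
Stage 1: ω_s = 1 − (80/30)(0−1) = 11/3
  ⇒ ω_s¹/ω_c¹ = 11/3
Stage 2: N_ring = 24 + 2·14 = 52
Stage 2: 24(ω_s−ω_c) = −52(ω_r−ω_c),  ω_s=0, ω_c=1
Stage 2: ω_r = 1 − (24/52)(0−1) = 19/13
  ⇒ ω_r²/ω_c² = 19/13
Coupling ω_c² = ω_s¹ ⇒ overall = 11/3 × 19/13 = 209/39

209/39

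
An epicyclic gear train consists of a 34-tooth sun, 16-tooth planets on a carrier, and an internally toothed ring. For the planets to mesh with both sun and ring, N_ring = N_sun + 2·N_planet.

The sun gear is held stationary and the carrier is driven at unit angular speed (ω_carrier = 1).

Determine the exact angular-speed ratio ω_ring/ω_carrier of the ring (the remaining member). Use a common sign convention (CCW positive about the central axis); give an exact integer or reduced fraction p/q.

N_ring = 34 + 2·16 = 66
34(ω_s−ω_c) = −66(ω_r−ω_c),  ω_s=0, ω_c=1
ω_r = 1 − (34/66)(0−1) = 50/33
ω_r/ω_c = 50/33

50/33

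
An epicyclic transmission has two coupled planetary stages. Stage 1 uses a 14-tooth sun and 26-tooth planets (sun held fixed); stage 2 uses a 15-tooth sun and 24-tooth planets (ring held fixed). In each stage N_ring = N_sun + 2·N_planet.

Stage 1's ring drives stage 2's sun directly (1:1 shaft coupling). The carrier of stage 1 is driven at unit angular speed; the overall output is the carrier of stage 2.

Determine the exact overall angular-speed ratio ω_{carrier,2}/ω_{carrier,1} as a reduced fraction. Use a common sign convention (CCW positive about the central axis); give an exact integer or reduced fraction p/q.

100/429

Stage 1: N_ring = 14 + 2·26 = 66
Stage 1: 14(ω_s−ω_c) = −66(ω_r−ω_c),  ω_s=0, ω_c=1
Stage 1: ω_r = 1 − (14/66)(0−1) = 40/33
  ⇒ ω_r¹/ω_c¹ = 40/33
Stage 2: N_ring = 15 + 2·24 = 63
Stage 2: 15(ω_s−ω_c) = −63(ω_r−ω_c),  ω_r=0, ω_s=1
Stage 2: 15(1−ω_c) = −63(0−ω_c)  ⇒  78ω_c = 15  ⇒  ω_c = 5/26
  ⇒ ω_c²/ω_s² = 5/26
Coupling ω_s² = ω_r¹ ⇒ overall = 40/33 × 5/26 = 100/429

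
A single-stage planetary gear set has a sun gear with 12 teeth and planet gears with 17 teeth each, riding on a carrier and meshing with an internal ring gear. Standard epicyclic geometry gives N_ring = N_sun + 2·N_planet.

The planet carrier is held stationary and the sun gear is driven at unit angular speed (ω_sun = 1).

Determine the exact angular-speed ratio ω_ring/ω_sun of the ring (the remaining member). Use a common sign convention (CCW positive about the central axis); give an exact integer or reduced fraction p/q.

-6/23

N_ring = 12 + 2·17 = 46
12(ω_s−ω_c) = −46(ω_r−ω_c),  ω_c=0, ω_s=1
ω_r = 0 − (12/46)(1−0) = -6/23
ω_r/ω_s = -6/23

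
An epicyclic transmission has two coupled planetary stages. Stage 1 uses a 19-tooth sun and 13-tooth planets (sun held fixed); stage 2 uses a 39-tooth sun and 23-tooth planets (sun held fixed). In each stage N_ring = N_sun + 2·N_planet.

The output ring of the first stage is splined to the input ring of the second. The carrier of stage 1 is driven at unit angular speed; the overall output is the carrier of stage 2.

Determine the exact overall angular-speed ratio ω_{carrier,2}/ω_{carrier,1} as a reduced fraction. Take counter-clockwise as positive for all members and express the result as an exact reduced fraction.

272/279

Stage 1: N_ring = 19 + 2·13 = 45
Stage 1: 19(ω_s−ω_c) = −45(ω_r−ω_c),  ω_s=0, ω_c=1
Stage 1: ω_r = 1 − (19/45)(0−1) = 64/45
  ⇒ ω_r¹/ω_c¹ = 64/45
Stage 2: N_ring = 39 + 2·23 = 85
Stage 2: 39(ω_s−ω_c) = −85(ω_r−ω_c),  ω_s=0, ω_r=1
Stage 2: 39(0−ω_c) = −85(1−ω_c)  ⇒  124ω_c = 85  ⇒  ω_c = 85/124
  ⇒ ω_c²/ω_r² = 85/124
Coupling ω_r² = ω_r¹ ⇒ overall = 64/45 × 85/124 = 272/279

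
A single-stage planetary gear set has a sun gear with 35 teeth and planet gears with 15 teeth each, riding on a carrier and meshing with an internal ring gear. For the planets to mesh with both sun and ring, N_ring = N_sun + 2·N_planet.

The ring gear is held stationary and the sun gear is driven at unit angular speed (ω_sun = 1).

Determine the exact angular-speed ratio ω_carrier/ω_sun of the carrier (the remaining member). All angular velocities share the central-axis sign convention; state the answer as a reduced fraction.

N_ring = 35 + 2·15 = 65
35(ω_s−ω_c) = −65(ω_r−ω_c),  ω_r=0, ω_s=1
35(1−ω_c) = −65(0−ω_c)  ⇒  100ω_c = 35  ⇒  ω_c = 7/20
ω_c/ω_s = 7/20

7/20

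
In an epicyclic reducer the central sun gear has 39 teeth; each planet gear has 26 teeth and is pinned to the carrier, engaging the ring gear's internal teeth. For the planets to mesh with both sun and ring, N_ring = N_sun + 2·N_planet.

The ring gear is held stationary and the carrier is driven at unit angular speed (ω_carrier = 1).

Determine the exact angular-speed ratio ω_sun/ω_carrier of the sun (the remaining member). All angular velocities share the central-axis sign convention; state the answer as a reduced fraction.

N_ring = 39 + 2·26 = 91
39(ω_s−ω_c) = −91(ω_r−ω_c),  ω_r=0, ω_c=1
ω_s = 1 − (91/39)(0−1) = 10/3
ω_s/ω_c = 10/3

10/3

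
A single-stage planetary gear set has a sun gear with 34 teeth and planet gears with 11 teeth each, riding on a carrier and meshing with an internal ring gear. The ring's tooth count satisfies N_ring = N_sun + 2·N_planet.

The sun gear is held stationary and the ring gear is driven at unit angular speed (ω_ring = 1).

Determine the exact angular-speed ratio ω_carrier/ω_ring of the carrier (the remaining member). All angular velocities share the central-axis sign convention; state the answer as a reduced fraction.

28/45

N_ring = 34 + 2·11 = 56
34(ω_s−ω_c) = −56(ω_r−ω_c),  ω_s=0, ω_r=1
34(0−ω_c) = −56(1−ω_c)  ⇒  90ω_c = 56  ⇒  ω_c = 28/45
ω_c/ω_r = 28/45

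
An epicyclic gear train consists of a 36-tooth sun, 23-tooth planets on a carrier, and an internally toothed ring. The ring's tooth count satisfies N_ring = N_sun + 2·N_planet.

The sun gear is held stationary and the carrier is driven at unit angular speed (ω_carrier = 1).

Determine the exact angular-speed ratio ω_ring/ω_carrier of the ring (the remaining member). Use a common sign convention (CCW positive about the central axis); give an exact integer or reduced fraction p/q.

N_ring = 36 + 2·23 = 82
36(ω_s−ω_c) = −82(ω_r−ω_c),  ω_s=0, ω_c=1
ω_r = 1 − (36/82)(0−1) = 59/41
ω_r/ω_c = 59/41

59/41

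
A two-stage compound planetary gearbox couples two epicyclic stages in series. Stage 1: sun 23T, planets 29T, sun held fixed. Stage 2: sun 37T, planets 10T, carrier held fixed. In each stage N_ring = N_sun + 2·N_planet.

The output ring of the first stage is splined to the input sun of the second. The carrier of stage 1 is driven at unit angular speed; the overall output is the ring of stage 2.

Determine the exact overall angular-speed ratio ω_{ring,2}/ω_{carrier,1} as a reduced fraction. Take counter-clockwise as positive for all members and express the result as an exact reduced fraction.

-3848/4617

Stage 1: N_ring = 23 + 2·29 = 81
Stage 1: 23(ω_s−ω_c) = −81(ω_r−ω_c),  ω_s=0, ω_c=1
Stage 1: ω_r = 1 − (23/81)(0−1) = 104/81
  ⇒ ω_r¹/ω_c¹ = 104/81
Stage 2: N_ring = 37 + 2·10 = 57
Stage 2: 37(ω_s−ω_c) = −57(ω_r−ω_c),  ω_c=0, ω_s=1
Stage 2: ω_r = 0 − (37/57)(1−0) = -37/57
  ⇒ ω_r²/ω_s² = -37/57
Coupling ω_s² = ω_r¹ ⇒ overall = 104/81 × -37/57 = -3848/4617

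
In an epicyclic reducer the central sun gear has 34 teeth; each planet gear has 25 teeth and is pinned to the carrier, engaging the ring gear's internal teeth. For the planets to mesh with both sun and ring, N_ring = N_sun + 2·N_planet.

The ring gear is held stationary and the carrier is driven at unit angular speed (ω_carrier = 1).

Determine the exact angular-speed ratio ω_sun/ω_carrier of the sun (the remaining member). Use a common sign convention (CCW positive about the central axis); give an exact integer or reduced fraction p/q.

N_ring = 34 + 2·25 = 84
34(ω_s−ω_c) = −84(ω_r−ω_c),  ω_r=0, ω_c=1
ω_s = 1 − (84/34)(0−1) = 59/17
ω_s/ω_c = 59/17

59/17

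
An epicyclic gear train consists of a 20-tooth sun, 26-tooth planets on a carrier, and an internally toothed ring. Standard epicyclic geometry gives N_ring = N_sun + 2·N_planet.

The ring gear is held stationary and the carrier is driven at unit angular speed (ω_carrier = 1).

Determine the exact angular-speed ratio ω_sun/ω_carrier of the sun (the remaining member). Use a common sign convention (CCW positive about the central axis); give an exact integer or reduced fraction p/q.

N_ring = 20 + 2·26 = 72
20(ω_s−ω_c) = −72(ω_r−ω_c),  ω_r=0, ω_c=1
ω_s = 1 − (72/20)(0−1) = 23/5
ω_s/ω_c = 23/5

23/5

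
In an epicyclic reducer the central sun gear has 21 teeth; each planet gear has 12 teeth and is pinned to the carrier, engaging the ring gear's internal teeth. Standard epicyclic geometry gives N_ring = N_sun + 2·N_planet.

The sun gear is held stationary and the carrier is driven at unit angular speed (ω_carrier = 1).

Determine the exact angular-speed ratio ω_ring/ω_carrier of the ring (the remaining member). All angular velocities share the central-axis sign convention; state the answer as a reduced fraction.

22/15

N_ring = 21 + 2·12 = 45
21(ω_s−ω_c) = −45(ω_r−ω_c),  ω_s=0, ω_c=1
ω_r = 1 − (21/45)(0−1) = 22/15
ω_r/ω_c = 22/15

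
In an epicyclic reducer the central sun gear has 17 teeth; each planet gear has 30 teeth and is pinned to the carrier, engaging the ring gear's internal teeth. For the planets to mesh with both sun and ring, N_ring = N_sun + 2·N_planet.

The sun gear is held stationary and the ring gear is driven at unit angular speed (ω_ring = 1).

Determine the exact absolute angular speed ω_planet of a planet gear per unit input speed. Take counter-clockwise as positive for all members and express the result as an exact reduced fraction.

77/60

N_ring = 17 + 2·30 = 77
17(ω_s−ω_c) = −77(ω_r−ω_c),  ω_s=0, ω_r=1
17(0−ω_c) = −77(1−ω_c)  ⇒  94ω_c = 77  ⇒  ω_c = 77/94
sun–planet: 17·(0−77/94) = −30·(ω_p−ω_c)  ⇒  ω_p−ω_c = −(17/30)·(-77/94) = 1309/2820
ω_p = 77/94 + 1309/2820 = 77/60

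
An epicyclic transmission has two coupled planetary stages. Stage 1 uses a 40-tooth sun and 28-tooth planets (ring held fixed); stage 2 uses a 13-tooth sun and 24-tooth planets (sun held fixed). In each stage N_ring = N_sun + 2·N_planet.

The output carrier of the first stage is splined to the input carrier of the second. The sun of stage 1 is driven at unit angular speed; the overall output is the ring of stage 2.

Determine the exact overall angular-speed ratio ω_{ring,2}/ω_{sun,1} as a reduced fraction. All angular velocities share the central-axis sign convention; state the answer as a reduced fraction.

Stage 1: N_ring = 40 + 2·28 = 96
Stage 1: 40(ω_s−ω_c) = −96(ω_r−ω_c),  ω_r=0, ω_s=1
Stage 1: 40(1−ω_c) = −96(0−ω_c)  ⇒  136ω_c = 40  ⇒  ω_c = 5/17
  ⇒ ω_c¹/ω_s¹ = 5/17
Stage 2: N_ring = 13 + 2·24 = 61
Stage 2: 13(ω_s−ω_c) = −61(ω_r−ω_c),  ω_s=0, ω_c=1
Stage 2: ω_r = 1 − (13/61)(0−1) = 74/61
  ⇒ ω_r²/ω_c² = 74/61
Coupling ω_c² = ω_c¹ ⇒ overall = 5/17 × 74/61 = 370/1037

370/1037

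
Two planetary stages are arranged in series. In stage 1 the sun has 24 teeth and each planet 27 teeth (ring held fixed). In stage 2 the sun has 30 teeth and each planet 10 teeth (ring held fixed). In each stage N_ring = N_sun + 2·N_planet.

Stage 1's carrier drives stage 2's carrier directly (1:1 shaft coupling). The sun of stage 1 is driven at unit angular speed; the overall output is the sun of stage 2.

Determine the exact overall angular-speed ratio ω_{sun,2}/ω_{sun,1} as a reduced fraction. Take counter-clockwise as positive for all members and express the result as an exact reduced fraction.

Stage 1: N_ring = 24 + 2·27 = 78
Stage 1: 24(ω_s−ω_c) = −78(ω_r−ω_c),  ω_r=0, ω_s=1
Stage 1: 24(1−ω_c) = −78(0−ω_c)  ⇒  102ω_c = 24  ⇒  ω_c = 4/17
  ⇒ ω_c¹/ω_s¹ = 4/17
Stage 2: N_ring = 30 + 2·10 = 50
Stage 2: 30(ω_s−ω_c) = −50(ω_r−ω_c),  ω_r=0, ω_c=1
Stage 2: ω_s = 1 − (50/30)(0−1) = 8/3
  ⇒ ω_s²/ω_c² = 8/3
Coupling ω_c² = ω_c¹ ⇒ overall = 4/17 × 8/3 = 32/51

32/51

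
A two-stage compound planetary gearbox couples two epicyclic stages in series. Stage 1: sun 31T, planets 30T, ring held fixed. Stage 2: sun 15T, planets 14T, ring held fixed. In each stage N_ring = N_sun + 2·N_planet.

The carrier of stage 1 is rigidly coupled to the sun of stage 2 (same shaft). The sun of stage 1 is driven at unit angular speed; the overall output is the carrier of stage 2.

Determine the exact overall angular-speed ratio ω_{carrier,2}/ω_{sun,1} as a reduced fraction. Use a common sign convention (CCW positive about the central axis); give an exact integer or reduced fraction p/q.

465/7076

Stage 1: N_ring = 31 + 2·30 = 91
Stage 1: 31(ω_s−ω_c) = −91(ω_r−ω_c),  ω_r=0, ω_s=1
Stage 1: 31(1−ω_c) = −91(0−ω_c)  ⇒  122ω_c = 31  ⇒  ω_c = 31/122
  ⇒ ω_c¹/ω_s¹ = 31/122
Stage 2: N_ring = 15 + 2·14 = 43
Stage 2: 15(ω_s−ω_c) = −43(ω_r−ω_c),  ω_r=0, ω_s=1
Stage 2: 15(1−ω_c) = −43(0−ω_c)  ⇒  58ω_c = 15  ⇒  ω_c = 15/58
  ⇒ ω_c²/ω_s² = 15/58
Coupling ω_s² = ω_c¹ ⇒ overall = 31/122 × 15/58 = 465/7076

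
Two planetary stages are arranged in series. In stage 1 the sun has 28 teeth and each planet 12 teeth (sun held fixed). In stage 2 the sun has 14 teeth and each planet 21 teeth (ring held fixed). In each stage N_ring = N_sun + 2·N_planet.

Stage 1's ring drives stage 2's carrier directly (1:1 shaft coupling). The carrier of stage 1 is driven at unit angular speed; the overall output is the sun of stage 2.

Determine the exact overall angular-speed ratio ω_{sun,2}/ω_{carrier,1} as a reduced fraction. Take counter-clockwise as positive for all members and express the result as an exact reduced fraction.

Stage 1: N_ring = 28 + 2·12 = 52
Stage 1: 28(ω_s−ω_c) = −52(ω_r−ω_c),  ω_s=0, ω_c=1
Stage 1: ω_r = 1 − (28/52)(0−1) = 20/13
  ⇒ ω_r¹/ω_c¹ = 20/13
Stage 2: N_ring = 14 + 2·21 = 56
Stage 2: 14(ω_s−ω_c) = −56(ω_r−ω_c),  ω_r=0, ω_c=1
Stage 2: ω_s = 1 − (56/14)(0−1) = 5
  ⇒ ω_s²/ω_c² = 5
Coupling ω_c² = ω_r¹ ⇒ overall = 20/13 × 5 = 100/13

100/13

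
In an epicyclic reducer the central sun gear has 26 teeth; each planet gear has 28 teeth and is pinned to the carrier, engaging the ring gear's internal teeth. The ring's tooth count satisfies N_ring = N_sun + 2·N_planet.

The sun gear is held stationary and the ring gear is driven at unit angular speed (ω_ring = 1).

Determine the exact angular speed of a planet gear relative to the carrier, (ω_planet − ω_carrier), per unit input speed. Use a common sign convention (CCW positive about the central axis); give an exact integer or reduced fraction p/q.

533/756

N_ring = 26 + 2·28 = 82
26(ω_s−ω_c) = −82(ω_r−ω_c),  ω_s=0, ω_r=1
26(0−ω_c) = −82(1−ω_c)  ⇒  108ω_c = 82  ⇒  ω_c = 41/54
sun–planet: 26·(0−41/54) = −28·(ω_p−ω_c)  ⇒  ω_p−ω_c = −(26/28)·(-41/54) = 533/756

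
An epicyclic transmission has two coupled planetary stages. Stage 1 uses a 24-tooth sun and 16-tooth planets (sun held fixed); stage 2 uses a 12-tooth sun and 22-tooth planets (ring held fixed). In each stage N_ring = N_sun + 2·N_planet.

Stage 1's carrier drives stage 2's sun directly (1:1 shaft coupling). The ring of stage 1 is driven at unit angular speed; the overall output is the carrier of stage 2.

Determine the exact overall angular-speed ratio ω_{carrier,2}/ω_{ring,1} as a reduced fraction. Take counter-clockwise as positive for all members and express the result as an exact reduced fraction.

Stage 1: N_ring = 24 + 2·16 = 56
Stage 1: 24(ω_s−ω_c) = −56(ω_r−ω_c),  ω_s=0, ω_r=1
Stage 1: 24(0−ω_c) = −56(1−ω_c)  ⇒  80ω_c = 56  ⇒  ω_c = 7/10
  ⇒ ω_c¹/ω_r¹ = 7/10
Stage 2: N_ring = 12 + 2·22 = 56
Stage 2: 12(ω_s−ω_c) = −56(ω_r−ω_c),  ω_r=0, ω_s=1
Stage 2: 12(1−ω_c) = −56(0−ω_c)  ⇒  68ω_c = 12  ⇒  ω_c = 3/17
  ⇒ ω_c²/ω_s² = 3/17
Coupling ω_s² = ω_c¹ ⇒ overall = 7/10 × 3/17 = 21/170

21/170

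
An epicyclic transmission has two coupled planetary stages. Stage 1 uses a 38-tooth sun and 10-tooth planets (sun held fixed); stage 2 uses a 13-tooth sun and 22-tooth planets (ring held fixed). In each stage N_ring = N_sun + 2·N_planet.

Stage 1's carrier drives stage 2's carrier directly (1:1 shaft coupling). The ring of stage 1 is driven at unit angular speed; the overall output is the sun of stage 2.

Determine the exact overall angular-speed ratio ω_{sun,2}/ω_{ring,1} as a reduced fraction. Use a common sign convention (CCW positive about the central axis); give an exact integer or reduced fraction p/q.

1015/312

Stage 1: N_ring = 38 + 2·10 = 58
Stage 1: 38(ω_s−ω_c) = −58(ω_r−ω_c),  ω_s=0, ω_r=1
Stage 1: 38(0−ω_c) = −58(1−ω_c)  ⇒  96ω_c = 58  ⇒  ω_c = 29/48
  ⇒ ω_c¹/ω_r¹ = 29/48
Stage 2: N_ring = 13 + 2·22 = 57
Stage 2: 13(ω_s−ω_c) = −57(ω_r−ω_c),  ω_r=0, ω_c=1
Stage 2: ω_s = 1 − (57/13)(0−1) = 70/13
  ⇒ ω_s²/ω_c² = 70/13
Coupling ω_c² = ω_c¹ ⇒ overall = 29/48 × 70/13 = 1015/312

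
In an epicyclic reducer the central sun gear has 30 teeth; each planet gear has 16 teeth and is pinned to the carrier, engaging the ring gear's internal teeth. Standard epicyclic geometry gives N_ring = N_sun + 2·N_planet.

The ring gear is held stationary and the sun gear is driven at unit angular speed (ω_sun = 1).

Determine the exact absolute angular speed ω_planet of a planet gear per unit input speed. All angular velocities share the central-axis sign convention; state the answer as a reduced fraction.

-15/16

N_ring = 30 + 2·16 = 62
30(ω_s−ω_c) = −62(ω_r−ω_c),  ω_r=0, ω_s=1
30(1−ω_c) = −62(0−ω_c)  ⇒  92ω_c = 30  ⇒  ω_c = 15/46
sun–planet: 30·(1−15/46) = −16·(ω_p−ω_c)  ⇒  ω_p−ω_c = −(30/16)·(31/46) = -465/368
ω_p = 15/46 − 465/368 = -15/16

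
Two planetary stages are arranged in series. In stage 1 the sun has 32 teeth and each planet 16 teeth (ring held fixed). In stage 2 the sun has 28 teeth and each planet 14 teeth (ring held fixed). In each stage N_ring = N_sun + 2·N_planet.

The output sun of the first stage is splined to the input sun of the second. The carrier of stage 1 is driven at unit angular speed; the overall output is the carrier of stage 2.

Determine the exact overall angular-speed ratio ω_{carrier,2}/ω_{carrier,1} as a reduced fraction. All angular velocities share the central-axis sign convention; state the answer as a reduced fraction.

1

Stage 1: N_ring = 32 + 2·16 = 64
Stage 1: 32(ω_s−ω_c) = −64(ω_r−ω_c),  ω_r=0, ω_c=1
Stage 1: ω_s = 1 − (64/32)(0−1) = 3
  ⇒ ω_s¹/ω_c¹ = 3
Stage 2: N_ring = 28 + 2·14 = 56
Stage 2: 28(ω_s−ω_c) = −56(ω_r−ω_c),  ω_r=0, ω_s=1
Stage 2: 28(1−ω_c) = −56(0−ω_c)  ⇒  84ω_c = 28  ⇒  ω_c = 1/3
  ⇒ ω_c²/ω_s² = 1/3
Coupling ω_s² = ω_s¹ ⇒ overall = 3 × 1/3 = 1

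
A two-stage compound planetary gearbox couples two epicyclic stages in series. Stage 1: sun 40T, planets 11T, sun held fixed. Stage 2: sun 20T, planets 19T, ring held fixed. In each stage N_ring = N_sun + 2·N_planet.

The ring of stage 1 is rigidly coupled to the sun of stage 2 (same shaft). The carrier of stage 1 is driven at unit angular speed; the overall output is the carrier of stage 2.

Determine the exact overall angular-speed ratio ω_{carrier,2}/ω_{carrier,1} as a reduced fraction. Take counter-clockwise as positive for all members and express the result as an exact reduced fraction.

170/403

Stage 1: N_ring = 40 + 2·11 = 62
Stage 1: 40(ω_s−ω_c) = −62(ω_r−ω_c),  ω_s=0, ω_c=1
Stage 1: ω_r = 1 − (40/62)(0−1) = 51/31
  ⇒ ω_r¹/ω_c¹ = 51/31
Stage 2: N_ring = 20 + 2·19 = 58
Stage 2: 20(ω_s−ω_c) = −58(ω_r−ω_c),  ω_r=0, ω_s=1
Stage 2: 20(1−ω_c) = −58(0−ω_c)  ⇒  78ω_c = 20  ⇒  ω_c = 10/39
  ⇒ ω_c²/ω_s² = 10/39
Coupling ω_s² = ω_r¹ ⇒ overall = 51/31 × 10/39 = 170/403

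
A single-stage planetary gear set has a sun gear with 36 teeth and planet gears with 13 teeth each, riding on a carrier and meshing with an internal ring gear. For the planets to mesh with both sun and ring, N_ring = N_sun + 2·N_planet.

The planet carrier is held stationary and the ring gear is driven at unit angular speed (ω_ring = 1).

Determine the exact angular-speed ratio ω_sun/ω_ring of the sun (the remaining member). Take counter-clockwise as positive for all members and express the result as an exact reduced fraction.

-31/18

N_ring = 36 + 2·13 = 62
36(ω_s−ω_c) = −62(ω_r−ω_c),  ω_c=0, ω_r=1
ω_s = 0 − (62/36)(1−0) = -31/18
ω_s/ω_r = -31/18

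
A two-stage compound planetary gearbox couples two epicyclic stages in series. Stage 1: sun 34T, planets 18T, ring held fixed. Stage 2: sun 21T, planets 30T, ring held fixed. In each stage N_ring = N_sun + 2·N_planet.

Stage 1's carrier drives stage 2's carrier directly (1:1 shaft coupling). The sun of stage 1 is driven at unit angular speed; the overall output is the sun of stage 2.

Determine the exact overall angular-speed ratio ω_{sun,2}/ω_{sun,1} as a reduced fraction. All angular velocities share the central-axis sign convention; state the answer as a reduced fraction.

Stage 1: N_ring = 34 + 2·18 = 70
Stage 1: 34(ω_s−ω_c) = −70(ω_r−ω_c),  ω_r=0, ω_s=1
Stage 1: 34(1−ω_c) = −70(0−ω_c)  ⇒  104ω_c = 34  ⇒  ω_c = 17/52
  ⇒ ω_c¹/ω_s¹ = 17/52
Stage 2: N_ring = 21 + 2·30 = 81
Stage 2: 21(ω_s−ω_c) = −81(ω_r−ω_c),  ω_r=0, ω_c=1
Stage 2: ω_s = 1 − (81/21)(0−1) = 34/7
  ⇒ ω_s²/ω_c² = 34/7
Coupling ω_c² = ω_c¹ ⇒ overall = 17/52 × 34/7 = 289/182

289/182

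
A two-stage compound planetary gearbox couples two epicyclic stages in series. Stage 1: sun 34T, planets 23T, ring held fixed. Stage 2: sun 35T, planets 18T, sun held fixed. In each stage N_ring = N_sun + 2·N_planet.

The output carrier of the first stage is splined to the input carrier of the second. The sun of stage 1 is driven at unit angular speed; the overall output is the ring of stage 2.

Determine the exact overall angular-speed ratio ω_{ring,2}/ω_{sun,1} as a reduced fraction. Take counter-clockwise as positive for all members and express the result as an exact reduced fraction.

1802/4047

Stage 1: N_ring = 34 + 2·23 = 80
Stage 1: 34(ω_s−ω_c) = −80(ω_r−ω_c),  ω_r=0, ω_s=1
Stage 1: 34(1−ω_c) = −80(0−ω_c)  ⇒  114ω_c = 34  ⇒  ω_c = 17/57
  ⇒ ω_c¹/ω_s¹ = 17/57
Stage 2: N_ring = 35 + 2·18 = 71
Stage 2: 35(ω_s−ω_c) = −71(ω_r−ω_c),  ω_s=0, ω_c=1
Stage 2: ω_r = 1 − (35/71)(0−1) = 106/71
  ⇒ ω_r²/ω_c² = 106/71
Coupling ω_c² = ω_c¹ ⇒ overall = 17/57 × 106/71 = 1802/4047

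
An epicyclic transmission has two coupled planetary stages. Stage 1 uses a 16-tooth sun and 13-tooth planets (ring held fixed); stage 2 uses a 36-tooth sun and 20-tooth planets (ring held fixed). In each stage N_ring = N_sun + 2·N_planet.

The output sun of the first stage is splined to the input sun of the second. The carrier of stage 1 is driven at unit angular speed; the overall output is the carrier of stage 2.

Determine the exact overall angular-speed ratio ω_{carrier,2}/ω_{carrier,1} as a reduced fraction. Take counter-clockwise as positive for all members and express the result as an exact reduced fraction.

261/224

Stage 1: N_ring = 16 + 2·13 = 42
Stage 1: 16(ω_s−ω_c) = −42(ω_r−ω_c),  ω_r=0, ω_c=1
Stage 1: ω_s = 1 − (42/16)(0−1) = 29/8
  ⇒ ω_s¹/ω_c¹ = 29/8
Stage 2: N_ring = 36 + 2·20 = 76
Stage 2: 36(ω_s−ω_c) = −76(ω_r−ω_c),  ω_r=0, ω_s=1
Stage 2: 36(1−ω_c) = −76(0−ω_c)  ⇒  112ω_c = 36  ⇒  ω_c = 9/28
  ⇒ ω_c²/ω_s² = 9/28
Coupling ω_s² = ω_s¹ ⇒ overall = 29/8 × 9/28 = 261/224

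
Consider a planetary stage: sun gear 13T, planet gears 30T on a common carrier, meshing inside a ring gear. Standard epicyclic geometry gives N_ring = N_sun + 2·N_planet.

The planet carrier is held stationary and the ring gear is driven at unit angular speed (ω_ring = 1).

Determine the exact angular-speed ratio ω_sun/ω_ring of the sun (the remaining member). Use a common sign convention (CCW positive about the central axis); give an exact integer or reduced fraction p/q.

N_ring = 13 + 2·30 = 73
13(ω_s−ω_c) = −73(ω_r−ω_c),  ω_c=0, ω_r=1
ω_s = 0 − (73/13)(1−0) = -73/13
ω_s/ω_r = -73/13

-73/13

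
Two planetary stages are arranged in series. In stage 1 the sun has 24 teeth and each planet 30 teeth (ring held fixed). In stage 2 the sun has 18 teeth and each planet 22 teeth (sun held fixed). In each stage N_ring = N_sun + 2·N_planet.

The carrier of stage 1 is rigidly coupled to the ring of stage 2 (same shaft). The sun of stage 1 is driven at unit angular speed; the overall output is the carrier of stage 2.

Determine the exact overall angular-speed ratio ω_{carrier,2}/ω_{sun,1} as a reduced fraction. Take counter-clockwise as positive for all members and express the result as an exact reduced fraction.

31/180

Stage 1: N_ring = 24 + 2·30 = 84
Stage 1: 24(ω_s−ω_c) = −84(ω_r−ω_c),  ω_r=0, ω_s=1
Stage 1: 24(1−ω_c) = −84(0−ω_c)  ⇒  108ω_c = 24  ⇒  ω_c = 2/9
  ⇒ ω_c¹/ω_s¹ = 2/9
Stage 2: N_ring = 18 + 2·22 = 62
Stage 2: 18(ω_s−ω_c) = −62(ω_r−ω_c),  ω_s=0, ω_r=1
Stage 2: 18(0−ω_c) = −62(1−ω_c)  ⇒  80ω_c = 62  ⇒  ω_c = 31/40
  ⇒ ω_c²/ω_r² = 31/40
Coupling ω_r² = ω_c¹ ⇒ overall = 2/9 × 31/40 = 31/180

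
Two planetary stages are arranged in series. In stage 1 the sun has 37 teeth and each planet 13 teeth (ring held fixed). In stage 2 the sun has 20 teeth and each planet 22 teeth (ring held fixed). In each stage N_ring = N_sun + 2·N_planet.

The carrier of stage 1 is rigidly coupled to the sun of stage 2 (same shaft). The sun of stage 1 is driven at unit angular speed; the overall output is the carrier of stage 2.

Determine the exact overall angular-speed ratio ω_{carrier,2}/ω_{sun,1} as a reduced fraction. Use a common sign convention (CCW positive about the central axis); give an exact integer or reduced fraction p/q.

Stage 1: N_ring = 37 + 2·13 = 63
Stage 1: 37(ω_s−ω_c) = −63(ω_r−ω_c),  ω_r=0, ω_s=1
Stage 1: 37(1−ω_c) = −63(0−ω_c)  ⇒  100ω_c = 37  ⇒  ω_c = 37/100
  ⇒ ω_c¹/ω_s¹ = 37/100
Stage 2: N_ring = 20 + 2·22 = 64
Stage 2: 20(ω_s−ω_c) = −64(ω_r−ω_c),  ω_r=0, ω_s=1
Stage 2: 20(1−ω_c) = −64(0−ω_c)  ⇒  84ω_c = 20  ⇒  ω_c = 5/21
  ⇒ ω_c²/ω_s² = 5/21
Coupling ω_s² = ω_c¹ ⇒ overall = 37/100 × 5/21 = 37/420

37/420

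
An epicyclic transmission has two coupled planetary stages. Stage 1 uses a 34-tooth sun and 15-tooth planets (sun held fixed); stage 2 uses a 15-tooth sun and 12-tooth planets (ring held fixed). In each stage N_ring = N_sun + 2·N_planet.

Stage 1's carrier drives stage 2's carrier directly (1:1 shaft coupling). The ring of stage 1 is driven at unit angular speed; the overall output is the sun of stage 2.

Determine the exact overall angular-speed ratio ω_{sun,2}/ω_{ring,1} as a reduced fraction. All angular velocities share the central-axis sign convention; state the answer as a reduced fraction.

576/245

Stage 1: N_ring = 34 + 2·15 = 64
Stage 1: 34(ω_s−ω_c) = −64(ω_r−ω_c),  ω_s=0, ω_r=1
Stage 1: 34(0−ω_c) = −64(1−ω_c)  ⇒  98ω_c = 64  ⇒  ω_c = 32/49
  ⇒ ω_c¹/ω_r¹ = 32/49
Stage 2: N_ring = 15 + 2·12 = 39
Stage 2: 15(ω_s−ω_c) = −39(ω_r−ω_c),  ω_r=0, ω_c=1
Stage 2: ω_s = 1 − (39/15)(0−1) = 18/5
  ⇒ ω_s²/ω_c² = 18/5
Coupling ω_c² = ω_c¹ ⇒ overall = 32/49 × 18/5 = 576/245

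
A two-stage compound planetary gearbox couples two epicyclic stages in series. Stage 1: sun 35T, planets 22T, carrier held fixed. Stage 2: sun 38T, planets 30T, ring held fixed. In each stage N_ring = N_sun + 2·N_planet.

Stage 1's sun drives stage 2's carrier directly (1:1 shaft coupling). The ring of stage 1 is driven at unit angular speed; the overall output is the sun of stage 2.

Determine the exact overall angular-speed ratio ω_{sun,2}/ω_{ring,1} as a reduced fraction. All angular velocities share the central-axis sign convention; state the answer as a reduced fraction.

-5372/665

Stage 1: N_ring = 35 + 2·22 = 79
Stage 1: 35(ω_s−ω_c) = −79(ω_r−ω_c),  ω_c=0, ω_r=1
Stage 1: ω_s = 0 − (79/35)(1−0) = -79/35
  ⇒ ω_s¹/ω_r¹ = -79/35
Stage 2: N_ring = 38 + 2·30 = 98
Stage 2: 38(ω_s−ω_c) = −98(ω_r−ω_c),  ω_r=0, ω_c=1
Stage 2: ω_s = 1 − (98/38)(0−1) = 68/19
  ⇒ ω_s²/ω_c² = 68/19
Coupling ω_c² = ω_s¹ ⇒ overall = -79/35 × 68/19 = -5372/665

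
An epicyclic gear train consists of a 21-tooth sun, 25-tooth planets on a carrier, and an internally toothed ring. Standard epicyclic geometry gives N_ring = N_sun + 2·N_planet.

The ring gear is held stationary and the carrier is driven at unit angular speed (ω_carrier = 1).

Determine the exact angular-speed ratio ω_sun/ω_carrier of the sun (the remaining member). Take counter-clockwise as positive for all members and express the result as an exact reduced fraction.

92/21

N_ring = 21 + 2·25 = 71
21(ω_s−ω_c) = −71(ω_r−ω_c),  ω_r=0, ω_c=1
ω_s = 1 − (71/21)(0−1) = 92/21
ω_s/ω_c = 92/21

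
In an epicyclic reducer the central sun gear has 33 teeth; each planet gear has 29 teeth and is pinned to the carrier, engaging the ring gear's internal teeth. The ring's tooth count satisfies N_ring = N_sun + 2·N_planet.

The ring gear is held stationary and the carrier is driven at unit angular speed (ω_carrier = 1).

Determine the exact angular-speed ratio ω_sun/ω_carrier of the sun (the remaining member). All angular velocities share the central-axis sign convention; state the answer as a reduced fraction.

N_ring = 33 + 2·29 = 91
33(ω_s−ω_c) = −91(ω_r−ω_c),  ω_r=0, ω_c=1
ω_s = 1 − (91/33)(0−1) = 124/33
ω_s/ω_c = 124/33

124/33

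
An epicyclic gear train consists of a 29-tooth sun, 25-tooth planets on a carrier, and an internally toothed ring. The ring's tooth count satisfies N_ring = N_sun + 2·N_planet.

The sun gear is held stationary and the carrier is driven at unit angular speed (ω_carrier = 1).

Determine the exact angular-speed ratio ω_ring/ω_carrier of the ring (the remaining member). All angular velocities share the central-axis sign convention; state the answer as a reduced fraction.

108/79

N_ring = 29 + 2·25 = 79
29(ω_s−ω_c) = −79(ω_r−ω_c),  ω_s=0, ω_c=1
ω_r = 1 − (29/79)(0−1) = 108/79
ω_r/ω_c = 108/79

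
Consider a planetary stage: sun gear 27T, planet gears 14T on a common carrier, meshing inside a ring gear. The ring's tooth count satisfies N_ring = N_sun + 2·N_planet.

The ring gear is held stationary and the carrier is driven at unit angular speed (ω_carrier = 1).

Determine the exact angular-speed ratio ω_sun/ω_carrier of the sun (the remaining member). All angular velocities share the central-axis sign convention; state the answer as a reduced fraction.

82/27

N_ring = 27 + 2·14 = 55
27(ω_s−ω_c) = −55(ω_r−ω_c),  ω_r=0, ω_c=1
ω_s = 1 − (55/27)(0−1) = 82/27
ω_s/ω_c = 82/27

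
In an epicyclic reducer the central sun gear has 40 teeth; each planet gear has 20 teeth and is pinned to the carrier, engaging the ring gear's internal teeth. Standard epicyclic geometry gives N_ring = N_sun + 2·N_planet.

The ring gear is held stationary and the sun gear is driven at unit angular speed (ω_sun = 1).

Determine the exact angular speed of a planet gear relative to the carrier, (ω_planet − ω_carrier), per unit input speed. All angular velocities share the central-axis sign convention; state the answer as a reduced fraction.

N_ring = 40 + 2·20 = 80
40(ω_s−ω_c) = −80(ω_r−ω_c),  ω_r=0, ω_s=1
40(1−ω_c) = −80(0−ω_c)  ⇒  120ω_c = 40  ⇒  ω_c = 1/3
sun–planet: 40·(1−1/3) = −20·(ω_p−ω_c)  ⇒  ω_p−ω_c = −(40/20)·(2/3) = -4/3

-4/3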